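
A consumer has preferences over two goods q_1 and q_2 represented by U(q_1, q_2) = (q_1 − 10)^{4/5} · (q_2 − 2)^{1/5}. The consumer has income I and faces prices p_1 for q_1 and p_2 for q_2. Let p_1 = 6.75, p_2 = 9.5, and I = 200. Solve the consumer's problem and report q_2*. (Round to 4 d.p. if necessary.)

Substituting into the budget: q_1* = 10 + 0.8·(I − 10·p_1 − 2·p_2)/p_1, and q_2* = 2 + 0.2·(…)/p_2.
Discretionary income = 200 − 10·6.75 − 2·9.5 = 113.5; q_2* = 2 + 0.2·113.5/9.5 = 4.3895.

q_2* = 4.3895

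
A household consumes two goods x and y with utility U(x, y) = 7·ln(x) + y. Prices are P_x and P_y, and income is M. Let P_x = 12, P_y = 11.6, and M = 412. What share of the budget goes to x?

MU_x = 7/x, MU_y = 1. Tangency: 7/x = P_x/P_y.
So x*(P_x,P_y) = 7·P_y/P_x, independent of income; and y* = (M − 7·P_y)/P_y.
At the given prices: x* = 7·11.6/12 = 6.7667, and y* = 28.5172.
Expenditure on x: 12·6.7667 = 81.2; share = 0.1971.

share on x = 0.1971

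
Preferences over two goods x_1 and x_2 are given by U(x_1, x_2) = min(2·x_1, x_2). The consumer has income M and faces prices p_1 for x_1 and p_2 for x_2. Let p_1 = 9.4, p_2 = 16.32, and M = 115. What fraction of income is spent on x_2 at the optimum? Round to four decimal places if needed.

Leontief preferences: the optimum is at the kink where x_1/1 = x_2/2, i.e. x_2 = 2·x_1.
Budget: p_1·x_1 + p_2·2·x_1 = M, so (p_1 + 2·p_2)·x_1 = M.
Demand: x_1*(p_1,p_2,M) = M/(p_1 + 2·p_2), x_2* = 2·M/(p_1 + 2·p_2).
Here 9.4 + 2·16.32 = 42.04, giving x_1* = 2.7355 and x_2* = 5.471.
Expenditure on x_2: 16.32·5.471 = 89.2864; share = 0.7764.

share on x_2 = 0.7764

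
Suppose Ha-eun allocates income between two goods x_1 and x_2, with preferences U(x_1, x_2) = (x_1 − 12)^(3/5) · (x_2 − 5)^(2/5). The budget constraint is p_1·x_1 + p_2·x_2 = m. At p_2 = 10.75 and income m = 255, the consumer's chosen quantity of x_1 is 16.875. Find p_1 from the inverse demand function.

p_1 = 10

Let x_1' = x_1−12, x_2' = x_2−5. MRS = (3/2)·x_2'/x_1' = p_1/p_2.
After buying the subsistence bundle (12, 5), a share 0.6 of the remaining income goes to x_1: x_1* = 12 + 0.6·(m − 12p_1 − 5p_2)/p_1.
Set x_1* = 16.875 in the demand function and solve for p_1: p_1 = 10.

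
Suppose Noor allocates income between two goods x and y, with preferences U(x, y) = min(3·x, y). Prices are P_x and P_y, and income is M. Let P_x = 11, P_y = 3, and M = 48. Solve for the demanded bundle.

Here 11 + 3·3 = 20, giving x* = 2.4 and y* = 7.2.

x* = 2.4, y* = 7.2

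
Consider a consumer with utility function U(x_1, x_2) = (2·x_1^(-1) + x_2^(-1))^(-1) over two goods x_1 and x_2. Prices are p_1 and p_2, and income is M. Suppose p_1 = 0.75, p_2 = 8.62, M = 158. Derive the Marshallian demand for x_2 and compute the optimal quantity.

MRS = MU_x_1/MU_x_2 = 2·(x_2/x_1)^(2). Set equal to p_1/p_2.
Hence x_2/x_1 = ((1/2)·p_1/p_2)^(1/(2)), i.e. raised to the 0.5 power.
With the ratio pinned down, the budget gives x_1* = M/(p_1 + p_2·(x_2/x_1)) and x_2* = (x_2/x_1)·x_1*.
Numerically x_2/x_1 = 0.208575, so x_1* = 158/(0.75 + 8.62·0.208575) = 62.0115 and x_2* = 0.208575·62.0115 = 12.934.

x_2* = 12.934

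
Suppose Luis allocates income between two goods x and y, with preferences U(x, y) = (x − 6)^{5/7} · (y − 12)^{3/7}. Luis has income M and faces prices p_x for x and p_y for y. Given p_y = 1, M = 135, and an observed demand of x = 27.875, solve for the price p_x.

p_x = 3

This is Cobb-Douglas in (x−6, y−12): tangency gives 5/7·p_y·(y−12) = 3/7·p_x·(x−6).
Substituting into the budget: x* = 6 + 0.625·(M − 6·p_x − 12·p_y)/p_x, and y* = 12 + 0.375·(…)/p_y.
Set x* = 27.875 in the demand function and solve for p_x: p_x = 3.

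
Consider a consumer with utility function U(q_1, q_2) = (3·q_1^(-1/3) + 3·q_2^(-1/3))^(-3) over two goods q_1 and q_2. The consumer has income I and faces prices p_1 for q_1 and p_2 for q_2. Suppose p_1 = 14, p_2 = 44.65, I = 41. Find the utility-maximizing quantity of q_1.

Substitute q_2 = (q_2/q_1)·q_1 into the budget: q_1* = I/(p_1 + p_2·(q_2/q_1)).
Numerically q_2/q_1 = 0.419015, so q_1* = 41/(14 + 44.65·0.419015) = 1.2535.

q_1* = 1.2535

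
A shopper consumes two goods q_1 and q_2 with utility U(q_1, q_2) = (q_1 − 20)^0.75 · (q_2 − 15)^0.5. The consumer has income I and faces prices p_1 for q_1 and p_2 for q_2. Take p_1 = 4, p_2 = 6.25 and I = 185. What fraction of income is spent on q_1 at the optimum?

share on q_1 = 0.4689

MRS = (3/2)·(q_2−15)/(q_1−20). Tangency with p_1/p_2 gives q_2−15 = (2/3)·(p_1/p_2)·(q_1−20).
After buying the subsistence bundle (20, 15), a share 0.6 of the remaining income goes to q_1: q_1* = 20 + 0.6·(I − 20p_1 − 15p_2)/p_1.
Discretionary income = 185 − 20·4 − 15·6.25 = 11.25; q_1* = 20 + 0.6·11.25/4 = 21.6875; q_2* = 15 + 0.4·11.25/6.25 = 15.72.
Expenditure on q_1: 4·21.6875 = 86.75; share = 0.4689.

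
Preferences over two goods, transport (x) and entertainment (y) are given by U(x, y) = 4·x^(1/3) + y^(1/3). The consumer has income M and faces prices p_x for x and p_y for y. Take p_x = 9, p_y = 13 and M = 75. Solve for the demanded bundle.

x* = 7.5483, y* = 0.5435

With the ratio pinned down, the budget gives x* = M/(p_x + p_y·(y/x)) and y* = (y/x)·x*.
Numerically y/x = 0.072004, so x* = 75/(9 + 13·0.072004) = 7.5483 and y* = 0.072004·7.5483 = 0.5435.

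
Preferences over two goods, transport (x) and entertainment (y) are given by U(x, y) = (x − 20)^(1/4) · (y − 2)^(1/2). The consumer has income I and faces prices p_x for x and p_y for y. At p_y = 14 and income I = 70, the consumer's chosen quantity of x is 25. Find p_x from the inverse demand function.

p_x = 1.2

MRS = (1/2)·(y−2)/(x−20). Tangency with p_x/p_y gives y−2 = 2·(p_x/p_y)·(x−20).
After buying the subsistence bundle (20, 2), a share 1/3 of the remaining income goes to x: x* = 20 + 1/3·(I − 20p_x − 2p_y)/p_x.
Set x* = 25 in the demand function and solve for p_x: p_x = 1.2.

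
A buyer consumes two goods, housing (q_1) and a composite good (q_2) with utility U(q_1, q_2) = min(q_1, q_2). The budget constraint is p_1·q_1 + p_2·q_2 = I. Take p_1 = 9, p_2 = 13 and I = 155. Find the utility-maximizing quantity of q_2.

Demand: q_1*(p_1,p_2,I) = I/(p_1 + p_2), q_2* = I/(p_1 + p_2).
Here 9 + 13 = 22, giving q_2* = 7.0455.

q_2* = 7.0455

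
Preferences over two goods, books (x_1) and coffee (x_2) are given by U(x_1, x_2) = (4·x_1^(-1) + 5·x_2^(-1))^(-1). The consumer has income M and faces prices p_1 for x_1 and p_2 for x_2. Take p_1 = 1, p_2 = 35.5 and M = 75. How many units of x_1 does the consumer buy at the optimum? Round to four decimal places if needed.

x_1* = 9.7893

MU_x_1 ∝ 4·x_1^(-2), MU_x_2 ∝ 5·x_2^(-2), so MRS = (4/5)·(x_2/x_1)^(2) = p_1/p_2.
Hence x_2/x_1 = ((5/4)·p_1/p_2)^(1/(2)), i.e. raised to the 0.5 power.
Substitute x_2 = (x_2/x_1)·x_1 into the budget: x_1* = M/(p_1 + p_2·(x_2/x_1)).
Numerically x_2/x_1 = 0.187647, so x_1* = 75/(1 + 35.5·0.187647) = 9.7893.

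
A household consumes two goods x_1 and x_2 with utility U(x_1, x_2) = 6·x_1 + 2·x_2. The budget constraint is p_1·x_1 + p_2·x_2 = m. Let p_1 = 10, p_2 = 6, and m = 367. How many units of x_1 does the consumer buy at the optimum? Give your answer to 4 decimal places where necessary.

x_1 gives more utility per dollar, so spend all income on x_1: x_1* = m/p_1, x_2* = 0.
Numerically: x_1* = 36.7, x_2* = 0.

x_1* = 36.7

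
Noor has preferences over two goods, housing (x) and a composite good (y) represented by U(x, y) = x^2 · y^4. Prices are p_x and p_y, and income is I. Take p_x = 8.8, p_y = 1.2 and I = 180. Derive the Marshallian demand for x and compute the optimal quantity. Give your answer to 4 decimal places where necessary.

Demand: x*(p_x,p_y,I) = 1/3·I/p_x and y* = 2/3·I/p_y.
At p_x=8.8, p_y=1.2, I=180: x* = 1/3·180/8.8 = 6.8182.

x* = 6.8182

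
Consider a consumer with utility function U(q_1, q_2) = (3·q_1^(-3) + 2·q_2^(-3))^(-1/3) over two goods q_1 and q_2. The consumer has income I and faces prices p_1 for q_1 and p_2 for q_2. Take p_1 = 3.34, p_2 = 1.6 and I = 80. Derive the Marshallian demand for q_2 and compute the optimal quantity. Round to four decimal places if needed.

MRS = MU_q_1/MU_q_2 = (3/2)·(q_2/q_1)^(4). Set equal to p_1/p_2.
Hence q_2/q_1 = ((2/3)·p_1/p_2)^(1/(4)), i.e. raised to the 0.25 power.
With the ratio pinned down, the budget gives q_1* = I/(p_1 + p_2·(q_2/q_1)) and q_2* = (q_2/q_1)·q_1*.
Numerically q_2/q_1 = 1.086135, so q_1* = 80/(3.34 + 1.6·1.086135) = 15.7548 and q_2* = 1.086135·15.7548 = 17.1118.

q_2* = 17.1118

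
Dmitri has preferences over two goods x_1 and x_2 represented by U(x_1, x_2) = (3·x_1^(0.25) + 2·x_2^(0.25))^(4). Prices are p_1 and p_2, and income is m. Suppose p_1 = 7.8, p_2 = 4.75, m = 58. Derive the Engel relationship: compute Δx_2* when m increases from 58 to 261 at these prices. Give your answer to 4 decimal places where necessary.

MRS = MU_x_1/MU_x_2 = (3/2)·(x_2/x_1)^(0.75). Set equal to p_1/p_2.
Hence x_2/x_1 = ((2/3)·p_1/p_2)^(1/(0.75)), i.e. raised to the 4/3 power.
With the ratio pinned down, the budget gives x_1* = m/(p_1 + p_2·(x_2/x_1)) and x_2* = (x_2/x_1)·x_1*.
Numerically x_2/x_1 = 1.12827, so x_1* = 58/(7.8 + 4.75·1.12827) = 4.4075 and x_2* = 1.12827·4.4075 = 4.9729.
At m' = 261: x_2* = 22.378. Change: 22.378 − 4.9729 = 17.4051.

Δx_2* = 17.4051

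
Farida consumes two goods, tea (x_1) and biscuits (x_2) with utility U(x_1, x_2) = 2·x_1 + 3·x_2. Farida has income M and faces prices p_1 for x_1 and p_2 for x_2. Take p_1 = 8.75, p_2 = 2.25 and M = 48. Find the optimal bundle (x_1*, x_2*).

x_1* = 0, x_2* = 21.3333

Perfect substitutes: compare marginal utility per dollar. 2/p_1 vs 3/p_2 → 0.2286 vs 1.3333.
x_2 gives more utility per dollar, so spend all income on x_2: x_2* = M/p_2, x_1* = 0.
Numerically: x_1* = 0, x_2* = 21.3333.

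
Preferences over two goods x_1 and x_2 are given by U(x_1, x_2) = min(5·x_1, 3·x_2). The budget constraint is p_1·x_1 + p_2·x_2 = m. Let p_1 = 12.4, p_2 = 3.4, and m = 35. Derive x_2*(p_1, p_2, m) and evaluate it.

With perfect complements, no substitution: consume in ratio x_1:x_2 = 3:5.
Budget: p_1·x_1 + p_2·(5/3)·x_1 = m, so (3·p_1 + 5·p_2)·x_1 = 3·m.
Demand: x_1*(p_1,p_2,m) = 3·m/(3·p_1 + 5·p_2), x_2* = 5·m/(3·p_1 + 5·p_2).
Here 3·12.4 + 5·3.4 = 54.2, giving x_2* = 3.2288.

x_2* = 3.2288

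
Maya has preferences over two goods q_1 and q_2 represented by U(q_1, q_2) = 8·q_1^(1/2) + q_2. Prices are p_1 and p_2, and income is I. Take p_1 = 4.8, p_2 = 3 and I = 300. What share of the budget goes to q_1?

share on q_1 = 0.1

Solve: √q_1 = 4·p_2/p_1, so q_1*(p_1,p_2) = (4·p_2/p_1)², and q_2* = (I − p_1·q_1*)/p_2.
Plugging in: q_1* = (4·3/4.8)² = 6.25, q_2* = 90.
Expenditure on q_1: 4.8·6.25 = 30; share = 0.1.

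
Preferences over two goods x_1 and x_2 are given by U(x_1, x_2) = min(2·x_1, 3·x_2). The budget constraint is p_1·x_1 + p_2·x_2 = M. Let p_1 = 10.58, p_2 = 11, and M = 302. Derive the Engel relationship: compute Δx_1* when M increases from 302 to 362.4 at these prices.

Demand: x_1*(p_1,p_2,M) = 3·M/(3·p_1 + 2·p_2), x_2* = 2·M/(3·p_1 + 2·p_2).
Here 3·10.58 + 2·11 = 53.74, giving x_1* = 16.859.
At M' = 362.4: x_1* = 20.2307. Change: 20.2307 − 16.859 = 3.3718.

Δx_1* = 3.3718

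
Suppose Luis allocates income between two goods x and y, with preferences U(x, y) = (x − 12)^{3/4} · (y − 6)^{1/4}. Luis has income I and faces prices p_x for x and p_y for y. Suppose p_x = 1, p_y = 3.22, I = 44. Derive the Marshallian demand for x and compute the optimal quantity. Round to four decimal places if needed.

Discretionary income = 44 − 12·1 − 6·3.22 = 12.68; x* = 12 + 0.75·12.68/1 = 21.51.

x* = 21.51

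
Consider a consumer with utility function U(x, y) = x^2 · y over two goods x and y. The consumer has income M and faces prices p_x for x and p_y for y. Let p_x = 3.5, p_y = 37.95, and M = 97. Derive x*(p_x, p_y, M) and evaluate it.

x* = 18.4762

The MRS is 2·y/x. Set MRS = p_x/p_y.
Rearranging, p_y·y = (1/2)·p_x·x. Substituting into the budget gives p_x·x·(1 + (1/2)) = M.
Demand: x*(p_x,p_y,M) = 2/3·M/p_x and y* = 1/3·M/p_y.
At p_x=3.5, p_y=37.95, M=97: x* = 2/3·97/3.5 = 18.4762.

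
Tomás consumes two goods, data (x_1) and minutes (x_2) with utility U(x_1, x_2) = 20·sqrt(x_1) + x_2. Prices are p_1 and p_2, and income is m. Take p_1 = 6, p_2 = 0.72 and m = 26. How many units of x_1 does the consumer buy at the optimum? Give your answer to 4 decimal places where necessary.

Solve: √x_1 = 10·p_2/p_1, so x_1*(p_1,p_2) = (10·p_2/p_1)², and x_2* = (m − p_1·x_1*)/p_2.
Plugging in: x_1* = (10·0.72/6)² = 1.44.

x_1* = 1.44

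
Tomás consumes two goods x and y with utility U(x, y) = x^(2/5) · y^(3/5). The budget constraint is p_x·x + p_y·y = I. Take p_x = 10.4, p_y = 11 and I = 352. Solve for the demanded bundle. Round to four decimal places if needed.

MU_x/MU_y = (0.4·y)/(0.6·x); tangency sets this equal to p_x/p_y.
So 0.4·p_y·y = 0.6·p_x·x; combined with the budget, a share 0.4 of income goes to x.
Demand: x*(p_x,p_y,I) = 0.4·I/p_x and y* = 0.6·I/p_y.
At p_x=10.4, p_y=11, I=352: x* = 0.4·352/10.4 = 13.5385, y* = 19.2.

x* = 13.5385, y* = 19.2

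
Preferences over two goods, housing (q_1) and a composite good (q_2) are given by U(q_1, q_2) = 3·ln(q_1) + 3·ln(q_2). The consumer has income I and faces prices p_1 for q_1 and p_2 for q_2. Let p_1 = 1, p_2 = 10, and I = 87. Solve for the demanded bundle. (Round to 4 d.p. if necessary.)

q_1* = 43.5, q_2* = 4.35

Demand: q_1*(p_1,p_2,I) = 0.5·I/p_1 and q_2* = 0.5·I/p_2.
At p_1=1, p_2=10, I=87: q_1* = 0.5·87/1 = 43.5, q_2* = 4.35.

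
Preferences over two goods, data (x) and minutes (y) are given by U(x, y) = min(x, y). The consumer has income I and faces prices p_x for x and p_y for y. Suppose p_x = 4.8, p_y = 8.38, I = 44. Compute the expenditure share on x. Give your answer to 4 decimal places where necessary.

With perfect complements, no substitution: consume in ratio x:y = 1:1.
Budget: p_x·x + p_y·x = I, so (p_x + p_y)·x = I.
Demand: x*(p_x,p_y,I) = I/(p_x + p_y), y* = I/(p_x + p_y).
Here 4.8 + 8.38 = 13.18, giving x* = 3.3384 and y* = 3.3384.
Expenditure on x: 4.8·3.3384 = 16.0243; share = 0.3642.

share on x = 0.3642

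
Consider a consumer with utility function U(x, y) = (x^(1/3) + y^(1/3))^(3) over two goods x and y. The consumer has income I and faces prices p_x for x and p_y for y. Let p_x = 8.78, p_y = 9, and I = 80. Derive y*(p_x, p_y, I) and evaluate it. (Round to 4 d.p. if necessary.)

y* = 4.4169

From the CES first-order condition, (y/x)^(2/3) = p_x/p_y.
Solve for the ratio: y/x = [p_x/p_y]^(1.5).
Substitute y = (y/x)·x into the budget: x* = I/(p_x + p_y·(y/x)).
Numerically y/x = 0.963558, so x* = 80/(8.78 + 9·0.963558) = 4.584 and y* = 0.963558·4.584 = 4.4169.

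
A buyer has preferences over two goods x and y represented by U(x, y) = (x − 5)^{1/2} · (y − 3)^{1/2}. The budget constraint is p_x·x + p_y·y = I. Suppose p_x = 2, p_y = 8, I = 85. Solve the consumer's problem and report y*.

y* = 6.1875

Substituting into the budget: x* = 5 + 0.5·(I − 5·p_x − 3·p_y)/p_x, and y* = 3 + 0.5·(…)/p_y.
Discretionary income = 85 − 5·2 − 3·8 = 51; y* = 3 + 0.5·51/8 = 6.1875.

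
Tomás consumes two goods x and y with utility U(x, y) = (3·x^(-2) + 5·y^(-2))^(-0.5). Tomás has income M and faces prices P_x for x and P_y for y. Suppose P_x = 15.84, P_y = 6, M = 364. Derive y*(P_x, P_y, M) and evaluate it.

MRS = MU_x/MU_y = (3/5)·(y/x)^(3). Set equal to P_x/P_y.
Hence y/x = ((5/3)·P_x/P_y)^(1/(3)), i.e. raised to the 1/3 power.
Substitute y = (y/x)·x into the budget: x* = M/(P_x + P_y·(y/x)).
Numerically y/x = 1.638643, so x* = 364/(15.84 + 6·1.638643) = 14.179 and y* = 1.638643·14.179 = 23.2342.

y* = 23.2342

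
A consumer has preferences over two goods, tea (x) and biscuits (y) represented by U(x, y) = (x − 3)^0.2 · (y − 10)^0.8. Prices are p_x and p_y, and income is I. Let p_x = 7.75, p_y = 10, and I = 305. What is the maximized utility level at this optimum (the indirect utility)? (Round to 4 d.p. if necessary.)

V = 11.5956

After buying the subsistence bundle (3, 10), a share 0.2 of the remaining income goes to x: x* = 3 + 0.2·(I − 3p_x − 10p_y)/p_x.
Discretionary income = 305 − 3·7.75 − 10·10 = 181.75; x* = 3 + 0.2·181.75/7.75 = 7.6903; y* = 10 + 0.8·181.75/10 = 24.54.
Utility at the optimum: U(7.6903, 24.54) = 11.5956.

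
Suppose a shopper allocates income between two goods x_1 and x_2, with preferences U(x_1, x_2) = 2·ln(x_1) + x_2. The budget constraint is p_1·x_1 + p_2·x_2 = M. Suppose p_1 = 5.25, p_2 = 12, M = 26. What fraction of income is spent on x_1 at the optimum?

At the given prices: x_1* = 2·12/5.25 = 4.5714, and x_2* = 0.1667.
Expenditure on x_1: 5.25·4.5714 = 24; share = 0.9231.

share on x_1 = 0.9231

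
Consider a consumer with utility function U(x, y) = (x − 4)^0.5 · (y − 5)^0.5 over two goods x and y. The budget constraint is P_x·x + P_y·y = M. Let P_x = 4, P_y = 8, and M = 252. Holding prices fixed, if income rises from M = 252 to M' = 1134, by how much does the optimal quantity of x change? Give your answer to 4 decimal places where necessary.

Δx* = 110.25

This is Cobb-Douglas in (x−4, y−5): tangency gives 0.5·P_y·(y−5) = 0.5·P_x·(x−4).
After buying the subsistence bundle (4, 5), a share 0.5 of the remaining income goes to x: x* = 4 + 0.5·(M − 4P_x − 5P_y)/P_x.
Discretionary income = 252 − 4·4 − 5·8 = 196; x* = 4 + 0.5·196/4 = 28.5.
At M' = 1134: x* = 138.75. Change: 138.75 − 28.5 = 110.25.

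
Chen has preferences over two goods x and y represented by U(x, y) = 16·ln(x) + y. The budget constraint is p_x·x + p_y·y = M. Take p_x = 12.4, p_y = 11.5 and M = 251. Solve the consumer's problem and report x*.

MU_x = 16/x, MU_y = 1. Tangency: 16/x = p_x/p_y.
So x*(p_x,p_y) = 16·p_y/p_x, independent of income; and y* = (M − 16·p_y)/p_y.
At the given prices: x* = 16·11.5/12.4 = 14.8387.

x* = 14.8387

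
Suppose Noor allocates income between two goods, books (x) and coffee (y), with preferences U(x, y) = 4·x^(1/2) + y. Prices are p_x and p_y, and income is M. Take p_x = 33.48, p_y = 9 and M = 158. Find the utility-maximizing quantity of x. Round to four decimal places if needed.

x* = 0.2891

Utility is quasi-linear in y; the FOC for x is 2/√x = p_x/p_y.
Solve: √x = 2·p_y/p_x, so x*(p_x,p_y) = (2·p_y/p_x)², and y* = (M − p_x·x*)/p_y.
Plugging in: x* = (2·9/33.48)² = 0.2891.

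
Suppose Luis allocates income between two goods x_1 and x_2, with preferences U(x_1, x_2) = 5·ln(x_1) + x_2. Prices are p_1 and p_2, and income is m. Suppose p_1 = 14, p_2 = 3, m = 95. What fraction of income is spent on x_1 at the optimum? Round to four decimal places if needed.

Set MRS = p_1/p_2: (5/x_1)/1 = p_1/p_2.
So x_1*(p_1,p_2) = 5·p_2/p_1, independent of income; and x_2* = (m − 5·p_2)/p_2.
At the given prices: x_1* = 5·3/14 = 1.0714, and x_2* = 26.6667.
Expenditure on x_1: 14·1.0714 = 15; share = 0.1579.

share on x_1 = 0.1579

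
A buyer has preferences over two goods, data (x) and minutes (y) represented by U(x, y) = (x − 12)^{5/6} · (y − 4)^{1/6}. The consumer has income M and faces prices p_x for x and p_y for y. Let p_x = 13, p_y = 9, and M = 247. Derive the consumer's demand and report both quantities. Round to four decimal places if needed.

Substituting into the budget: x* = 12 + 5/6·(M − 12·p_x − 4·p_y)/p_x, and y* = 4 + 1/6·(…)/p_y.
Discretionary income = 247 − 12·13 − 4·9 = 55; x* = 12 + 5/6·55/13 = 15.5256; y* = 4 + 1/6·55/9 = 5.0185.

x* = 15.5256, y* = 5.0185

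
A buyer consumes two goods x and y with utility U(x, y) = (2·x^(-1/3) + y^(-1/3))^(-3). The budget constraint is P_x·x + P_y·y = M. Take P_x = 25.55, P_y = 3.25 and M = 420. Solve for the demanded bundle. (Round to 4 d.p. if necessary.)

x* = 12.1307, y* = 33.8645

Substitute y = (y/x)·x into the budget: x* = M/(P_x + P_y·(y/x)).
Numerically y/x = 2.791632, so x* = 420/(25.55 + 3.25·2.791632) = 12.1307 and y* = 2.791632·12.1307 = 33.8645.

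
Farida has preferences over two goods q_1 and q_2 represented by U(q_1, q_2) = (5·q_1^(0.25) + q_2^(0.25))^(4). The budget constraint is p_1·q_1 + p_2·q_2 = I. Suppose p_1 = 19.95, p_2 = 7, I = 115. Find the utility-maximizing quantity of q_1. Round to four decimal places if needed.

q_1* = 4.9445

MRS = MU_q_1/MU_q_2 = 5·(q_2/q_1)^(0.75). Set equal to p_1/p_2.
Solve for the ratio: q_2/q_1 = [(1/5)·p_1/p_2]^(4/3).
Substitute q_2 = (q_2/q_1)·q_1 into the budget: q_1* = I/(p_1 + p_2·(q_2/q_1)).
Numerically q_2/q_1 = 0.472607, so q_1* = 115/(19.95 + 7·0.472607) = 4.9445.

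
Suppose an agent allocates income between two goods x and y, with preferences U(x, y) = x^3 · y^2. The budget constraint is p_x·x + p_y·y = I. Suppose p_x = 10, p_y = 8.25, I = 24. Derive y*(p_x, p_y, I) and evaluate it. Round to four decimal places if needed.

y* = 1.1636

MU_x/MU_y = (3·y)/(2·x); tangency sets this equal to p_x/p_y.
So 3·p_y·y = 2·p_x·x; combined with the budget, a share 0.6 of income goes to x.
Demand: x*(p_x,p_y,I) = 0.6·I/p_x and y* = 0.4·I/p_y.
At p_x=10, p_y=8.25, I=24: y* = 0.4·24/8.25 = 1.1636.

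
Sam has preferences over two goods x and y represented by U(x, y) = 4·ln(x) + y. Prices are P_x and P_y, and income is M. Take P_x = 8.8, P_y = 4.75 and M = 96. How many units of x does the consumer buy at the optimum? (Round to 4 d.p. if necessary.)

x* = 2.1591

At the given prices: x* = 4·4.75/8.8 = 2.1591.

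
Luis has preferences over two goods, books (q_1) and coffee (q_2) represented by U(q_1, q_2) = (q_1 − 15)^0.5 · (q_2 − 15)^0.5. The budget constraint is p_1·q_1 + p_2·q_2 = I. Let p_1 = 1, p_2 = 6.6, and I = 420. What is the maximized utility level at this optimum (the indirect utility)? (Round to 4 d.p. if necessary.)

V = 59.5552

This is Cobb-Douglas in (q_1−15, q_2−15): tangency gives 0.5·p_2·(q_2−15) = 0.5·p_1·(q_1−15).
Substituting into the budget: q_1* = 15 + 0.5·(I − 15·p_1 − 15·p_2)/p_1, and q_2* = 15 + 0.5·(…)/p_2.
Discretionary income = 420 − 15·1 − 15·6.6 = 306; q_1* = 15 + 0.5·306/1 = 168; q_2* = 15 + 0.5·306/6.6 = 38.1818.
Utility at the optimum: U(168, 38.1818) = 59.5552.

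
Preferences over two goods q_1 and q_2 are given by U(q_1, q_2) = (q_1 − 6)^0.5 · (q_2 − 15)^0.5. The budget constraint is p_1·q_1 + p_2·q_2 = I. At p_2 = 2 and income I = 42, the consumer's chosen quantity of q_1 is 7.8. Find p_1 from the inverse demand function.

This is Cobb-Douglas in (q_1−6, q_2−15): tangency gives 0.5·p_2·(q_2−15) = 0.5·p_1·(q_1−6).
Substituting into the budget: q_1* = 6 + 0.5·(I − 6·p_1 − 15·p_2)/p_1, and q_2* = 15 + 0.5·(…)/p_2.
Set q_1* = 7.8 in the demand function and solve for p_1: p_1 = 1.25.

p_1 = 1.25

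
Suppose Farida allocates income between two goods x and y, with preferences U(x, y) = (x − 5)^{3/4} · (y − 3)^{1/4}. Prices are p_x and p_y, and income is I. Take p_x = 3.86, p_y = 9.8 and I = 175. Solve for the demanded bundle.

Let x' = x−5, y' = y−3. MRS = 3·y'/x' = p_x/p_y.
After buying the subsistence bundle (5, 3), a share 0.75 of the remaining income goes to x: x* = 5 + 0.75·(I − 5p_x − 3p_y)/p_x.
Discretionary income = 175 − 5·3.86 − 3·9.8 = 126.3; x* = 5 + 0.75·126.3/3.86 = 29.5402; y* = 3 + 0.25·126.3/9.8 = 6.2219.

x* = 29.5402, y* = 6.2219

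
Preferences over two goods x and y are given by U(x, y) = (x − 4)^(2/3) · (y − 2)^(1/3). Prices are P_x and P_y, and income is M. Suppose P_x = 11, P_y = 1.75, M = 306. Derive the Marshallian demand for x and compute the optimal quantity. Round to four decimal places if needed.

Let x' = x−4, y' = y−2. MRS = 2·y'/x' = P_x/P_y.
After buying the subsistence bundle (4, 2), a share 2/3 of the remaining income goes to x: x* = 4 + 2/3·(M − 4P_x − 2P_y)/P_x.
Discretionary income = 306 − 4·11 − 2·1.75 = 258.5; x* = 4 + 2/3·258.5/11 = 19.6667.

x* = 19.6667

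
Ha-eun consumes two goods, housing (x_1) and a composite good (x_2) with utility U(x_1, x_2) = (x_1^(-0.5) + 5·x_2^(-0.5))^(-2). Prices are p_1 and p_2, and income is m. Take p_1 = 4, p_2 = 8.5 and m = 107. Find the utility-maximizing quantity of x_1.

x_1* = 5.6206

MRS = MU_x_1/MU_x_2 = (1/5)·(x_2/x_1)^(1.5). Set equal to p_1/p_2.
Solve for the ratio: x_2/x_1 = [5·p_1/p_2]^(2/3).
Substitute x_2 = (x_2/x_1)·x_1 into the budget: x_1* = m/(p_1 + p_2·(x_2/x_1)).
Numerically x_2/x_1 = 1.769052, so x_1* = 107/(4 + 8.5·1.769052) = 5.6206.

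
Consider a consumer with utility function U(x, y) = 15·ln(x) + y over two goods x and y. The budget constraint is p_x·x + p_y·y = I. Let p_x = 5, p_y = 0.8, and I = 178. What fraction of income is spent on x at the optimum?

share on x = 0.0674

Set MRS = p_x/p_y: (15/x)/1 = p_x/p_y.
So x*(p_x,p_y) = 15·p_y/p_x, independent of income; and y* = (I − 15·p_y)/p_y.
At the given prices: x* = 15·0.8/5 = 2.4, and y* = 207.5.
Expenditure on x: 5·2.4 = 12; share = 0.0674.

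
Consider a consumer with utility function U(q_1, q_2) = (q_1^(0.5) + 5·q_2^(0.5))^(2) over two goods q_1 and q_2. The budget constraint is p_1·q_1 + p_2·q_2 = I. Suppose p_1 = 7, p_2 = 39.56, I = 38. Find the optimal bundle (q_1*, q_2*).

q_1* = 1.0009, q_2* = 0.7835

MRS = MU_q_1/MU_q_2 = (1/5)·(q_2/q_1)^(0.5). Set equal to p_1/p_2.
Hence q_2/q_1 = (5·p_1/p_2)^(1/(0.5)), i.e. raised to the 2 power.
With the ratio pinned down, the budget gives q_1* = I/(p_1 + p_2·(q_2/q_1)) and q_2* = (q_2/q_1)·q_1*.
Numerically q_2/q_1 = 0.782751, so q_1* = 38/(7 + 39.56·0.782751) = 1.0009 and q_2* = 0.782751·1.0009 = 0.7835.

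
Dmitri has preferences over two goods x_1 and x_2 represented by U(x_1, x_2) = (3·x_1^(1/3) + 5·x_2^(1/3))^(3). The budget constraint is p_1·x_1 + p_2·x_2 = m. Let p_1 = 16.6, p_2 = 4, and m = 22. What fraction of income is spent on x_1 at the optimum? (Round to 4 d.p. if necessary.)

share on x_1 = 0.1858

From the CES first-order condition, (3/5)·(x_2/x_1)^(2/3) = p_1/p_2.
Solve for the ratio: x_2/x_1 = [(5/3)·p_1/p_2]^(1.5).
With the ratio pinned down, the budget gives x_1* = m/(p_1 + p_2·(x_2/x_1)) and x_2* = (x_2/x_1)·x_1*.
Numerically x_2/x_1 = 18.190527, so x_1* = 22/(16.6 + 4·18.190527) = 0.2462 and x_2* = 18.190527·0.2462 = 4.4783.
Expenditure on x_1: 16.6·0.2462 = 4.0867; share = 0.1858.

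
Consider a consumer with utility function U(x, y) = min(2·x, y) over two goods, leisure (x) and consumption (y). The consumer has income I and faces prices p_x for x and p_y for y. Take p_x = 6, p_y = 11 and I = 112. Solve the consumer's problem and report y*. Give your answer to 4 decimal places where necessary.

y* = 8

With perfect complements, no substitution: consume in ratio x:y = 1:2.
Budget: p_x·x + p_y·2·x = I, so (p_x + 2·p_y)·x = I.
Demand: x*(p_x,p_y,I) = I/(p_x + 2·p_y), y* = 2·I/(p_x + 2·p_y).
Here 6 + 2·11 = 28, giving y* = 8.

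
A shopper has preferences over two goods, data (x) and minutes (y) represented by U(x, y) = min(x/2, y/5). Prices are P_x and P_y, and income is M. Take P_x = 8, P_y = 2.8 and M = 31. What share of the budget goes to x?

With perfect complements, no substitution: consume in ratio x:y = 2:5.
Budget: P_x·x + P_y·(5/2)·x = M, so (2·P_x + 5·P_y)·x = 2·M.
Demand: x*(P_x,P_y,M) = 2·M/(2·P_x + 5·P_y), y* = 5·M/(2·P_x + 5·P_y).
Here 2·8 + 5·2.8 = 30, giving x* = 2.0667 and y* = 5.1667.
Expenditure on x: 8·2.0667 = 16.5333; share = 0.5333.

share on x = 0.5333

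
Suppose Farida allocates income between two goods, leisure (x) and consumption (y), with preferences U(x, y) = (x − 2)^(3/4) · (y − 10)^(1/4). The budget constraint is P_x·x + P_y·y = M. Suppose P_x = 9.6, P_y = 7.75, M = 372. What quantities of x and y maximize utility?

MRS = 3·(y−10)/(x−2). Tangency with P_x/P_y gives y−10 = (1/3)·(P_x/P_y)·(x−2).
Substituting into the budget: x* = 2 + 0.75·(M − 2·P_x − 10·P_y)/P_x, and y* = 10 + 0.25·(…)/P_y.
Discretionary income = 372 − 2·9.6 − 10·7.75 = 275.3; x* = 2 + 0.75·275.3/9.6 = 23.5078; y* = 10 + 0.25·275.3/7.75 = 18.8806.

x* = 23.5078, y* = 18.8806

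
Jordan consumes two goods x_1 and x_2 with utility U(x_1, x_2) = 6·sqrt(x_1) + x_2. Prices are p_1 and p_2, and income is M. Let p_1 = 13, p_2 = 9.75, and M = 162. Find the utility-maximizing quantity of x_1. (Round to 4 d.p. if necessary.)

x_1* = 5.0625

Set MRS = p_1/p_2: 3·x_1^(−1/2) = p_1/p_2.
Thus x_1* = (3·p_2/p_1)² — independent of M — with the rest of income spent on x_2.
Plugging in: x_1* = (3·9.75/13)² = 5.0625.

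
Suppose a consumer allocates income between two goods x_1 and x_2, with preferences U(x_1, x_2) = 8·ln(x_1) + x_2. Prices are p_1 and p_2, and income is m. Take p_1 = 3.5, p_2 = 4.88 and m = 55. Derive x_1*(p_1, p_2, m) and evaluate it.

So x_1*(p_1,p_2) = 8·p_2/p_1, independent of income; and x_2* = (m − 8·p_2)/p_2.
At the given prices: x_1* = 8·4.88/3.5 = 11.1543.

x_1* = 11.1543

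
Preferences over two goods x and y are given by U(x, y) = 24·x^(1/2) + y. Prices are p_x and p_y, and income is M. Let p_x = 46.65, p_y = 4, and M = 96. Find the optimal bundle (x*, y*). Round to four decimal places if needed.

Solve: √x = 12·p_y/p_x, so x*(p_x,p_y) = (12·p_y/p_x)², and y* = (M − p_x·x*)/p_y.
Plugging in: x* = (12·4/46.65)² = 1.0587, y* = 11.6527.

x* = 1.0587, y* = 11.6527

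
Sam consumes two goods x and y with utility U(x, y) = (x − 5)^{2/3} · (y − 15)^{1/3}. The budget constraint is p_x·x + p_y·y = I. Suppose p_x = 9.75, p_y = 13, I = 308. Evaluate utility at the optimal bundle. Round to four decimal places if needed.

MRS = 2·(y−15)/(x−5). Tangency with p_x/p_y gives y−15 = (1/2)·(p_x/p_y)·(x−5).
After buying the subsistence bundle (5, 15), a share 2/3 of the remaining income goes to x: x* = 5 + 2/3·(I − 5p_x − 15p_y)/p_x.
Discretionary income = 308 − 5·9.75 − 15·13 = 64.25; x* = 5 + 2/3·64.25/9.75 = 9.3932; y* = 15 + 1/3·64.25/13 = 16.6474.
Utility at the optimum: U(9.3932, 16.6474) = 3.168.

V = 3.168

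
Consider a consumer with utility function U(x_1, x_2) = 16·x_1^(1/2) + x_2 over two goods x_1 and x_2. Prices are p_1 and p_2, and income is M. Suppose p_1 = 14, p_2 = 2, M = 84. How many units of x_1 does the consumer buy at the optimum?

Utility is quasi-linear in x_2; the FOC for x_1 is 8/√x_1 = p_1/p_2.
Solve: √x_1 = 8·p_2/p_1, so x_1*(p_1,p_2) = (8·p_2/p_1)², and x_2* = (M − p_1·x_1*)/p_2.
Plugging in: x_1* = (8·2/14)² = 1.3061.

x_1* = 1.3061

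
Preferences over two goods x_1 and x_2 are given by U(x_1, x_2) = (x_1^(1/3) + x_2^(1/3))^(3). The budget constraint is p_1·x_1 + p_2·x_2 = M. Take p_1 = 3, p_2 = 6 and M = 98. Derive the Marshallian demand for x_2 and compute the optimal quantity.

x_2* = 6.7655

MRS = MU_x_1/MU_x_2 = (x_2/x_1)^(2/3). Set equal to p_1/p_2.
Hence x_2/x_1 = (p_1/p_2)^(1/(2/3)), i.e. raised to the 1.5 power.
Substitute x_2 = (x_2/x_1)·x_1 into the budget: x_1* = M/(p_1 + p_2·(x_2/x_1)).
Numerically x_2/x_1 = 0.353553, so x_1* = 98/(3 + 6·0.353553) = 19.1357 and x_2* = 0.353553·19.1357 = 6.7655.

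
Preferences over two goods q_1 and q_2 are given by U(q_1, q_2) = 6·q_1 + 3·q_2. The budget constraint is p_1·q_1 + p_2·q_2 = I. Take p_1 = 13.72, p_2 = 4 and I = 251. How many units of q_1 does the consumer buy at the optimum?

Linear utility — the consumer picks whichever good has higher MU/price: 6/13.72 = 0.4373 vs 3/4 = 0.75.
q_2 gives more utility per dollar, so spend all income on q_2: q_2* = I/p_2, q_1* = 0.
Numerically: q_1* = 0, q_2* = 62.75.

q_1* = 0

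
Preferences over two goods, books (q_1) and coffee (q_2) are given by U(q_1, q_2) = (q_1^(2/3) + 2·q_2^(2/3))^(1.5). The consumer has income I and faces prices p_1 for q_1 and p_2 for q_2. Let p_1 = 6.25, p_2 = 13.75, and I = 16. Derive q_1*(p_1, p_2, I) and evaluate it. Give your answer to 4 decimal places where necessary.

q_1* = 0.965

From the CES first-order condition, (1/2)·(q_2/q_1)^(1/3) = p_1/p_2.
Solve for the ratio: q_2/q_1 = [2·p_1/p_2]^(3).
Substitute q_2 = (q_2/q_1)·q_1 into the budget: q_1* = I/(p_1 + p_2·(q_2/q_1)).
Numerically q_2/q_1 = 0.751315, so q_1* = 16/(6.25 + 13.75·0.751315) = 0.965.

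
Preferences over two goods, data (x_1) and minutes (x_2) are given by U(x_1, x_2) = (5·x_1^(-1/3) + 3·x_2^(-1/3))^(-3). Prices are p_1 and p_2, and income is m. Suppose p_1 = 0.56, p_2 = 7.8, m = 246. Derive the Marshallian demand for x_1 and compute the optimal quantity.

MRS = MU_x_1/MU_x_2 = (5/3)·(x_2/x_1)^(4/3). Set equal to p_1/p_2.
Solve for the ratio: x_2/x_1 = [(3/5)·p_1/p_2]^(0.75).
Substitute x_2 = (x_2/x_1)·x_1 into the budget: x_1* = m/(p_1 + p_2·(x_2/x_1)).
Numerically x_2/x_1 = 0.094555, so x_1* = 246/(0.56 + 7.8·0.094555) = 189.5914.

x_1* = 189.5914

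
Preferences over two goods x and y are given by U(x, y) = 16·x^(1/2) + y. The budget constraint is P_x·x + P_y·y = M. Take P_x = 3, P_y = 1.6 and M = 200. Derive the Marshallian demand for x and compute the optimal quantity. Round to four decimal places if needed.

x* = 18.2044

Set MRS = P_x/P_y: 8·x^(−1/2) = P_x/P_y.
Solve: √x = 8·P_y/P_x, so x*(P_x,P_y) = (8·P_y/P_x)², and y* = (M − P_x·x*)/P_y.
Plugging in: x* = (8·1.6/3)² = 18.2044.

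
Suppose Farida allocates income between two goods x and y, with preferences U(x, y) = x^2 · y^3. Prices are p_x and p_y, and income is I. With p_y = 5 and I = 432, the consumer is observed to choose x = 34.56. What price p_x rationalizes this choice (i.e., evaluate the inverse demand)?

p_x = 5

The MRS is (2/3)·y/x. Set MRS = p_x/p_y.
So 2·p_y·y = 3·p_x·x; combined with the budget, a share 0.4 of income goes to x.
Demand: x*(p_x,p_y,I) = 0.4·I/p_x and y* = 0.6·I/p_y.
Set x* = 34.56 in the demand function and solve for p_x: p_x = 5.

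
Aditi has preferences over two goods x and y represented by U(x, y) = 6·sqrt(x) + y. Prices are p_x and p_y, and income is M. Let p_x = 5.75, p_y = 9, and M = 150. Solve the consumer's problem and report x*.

MU_x = 3/√x, MU_y = 1. Tangency: 3/√x = p_x/p_y.
Solve: √x = 3·p_y/p_x, so x*(p_x,p_y) = (3·p_y/p_x)², and y* = (M − p_x·x*)/p_y.
Plugging in: x* = (3·9/5.75)² = 22.0491.

x* = 22.0491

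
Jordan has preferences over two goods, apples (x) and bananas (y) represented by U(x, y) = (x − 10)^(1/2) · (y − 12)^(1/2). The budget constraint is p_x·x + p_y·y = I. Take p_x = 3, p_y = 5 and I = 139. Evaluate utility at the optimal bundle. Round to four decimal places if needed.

Discretionary income = 139 − 10·3 − 12·5 = 49; x* = 10 + 0.5·49/3 = 18.1667; y* = 12 + 0.5·49/5 = 16.9.
Utility at the optimum: U(18.1667, 16.9) = 6.3259.

V = 6.3259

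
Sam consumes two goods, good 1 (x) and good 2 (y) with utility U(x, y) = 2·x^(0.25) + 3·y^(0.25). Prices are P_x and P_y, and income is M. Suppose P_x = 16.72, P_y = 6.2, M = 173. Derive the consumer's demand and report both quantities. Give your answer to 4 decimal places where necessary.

x* = 3.0522, y* = 19.6723

Numerically y/x = 6.445369, so x* = 173/(16.72 + 6.2·6.445369) = 3.0522 and y* = 6.445369·3.0522 = 19.6723.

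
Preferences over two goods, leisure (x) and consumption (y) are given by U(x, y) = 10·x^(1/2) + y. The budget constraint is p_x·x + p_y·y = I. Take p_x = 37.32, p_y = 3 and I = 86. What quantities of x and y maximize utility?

x* = 0.1615, y* = 26.657

Thus x* = (5·p_y/p_x)² — independent of I — with the rest of income spent on y.
Plugging in: x* = (5·3/37.32)² = 0.1615, y* = 26.657.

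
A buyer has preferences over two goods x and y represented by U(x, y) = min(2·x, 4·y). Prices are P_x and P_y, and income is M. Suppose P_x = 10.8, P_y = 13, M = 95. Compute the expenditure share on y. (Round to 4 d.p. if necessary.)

share on y = 0.3757

Leontief preferences: the optimum is at the kink where x/4 = y/2, i.e. y = (1/2)·x.
Budget: P_x·x + P_y·(1/2)·x = M, so (4·P_x + 2·P_y)·x = 4·M.
Demand: x*(P_x,P_y,M) = 4·M/(4·P_x + 2·P_y), y* = 2·M/(4·P_x + 2·P_y).
Here 4·10.8 + 2·13 = 69.2, giving x* = 5.4913 and y* = 2.7457.
Expenditure on y: 13·2.7457 = 35.6936; share = 0.3757.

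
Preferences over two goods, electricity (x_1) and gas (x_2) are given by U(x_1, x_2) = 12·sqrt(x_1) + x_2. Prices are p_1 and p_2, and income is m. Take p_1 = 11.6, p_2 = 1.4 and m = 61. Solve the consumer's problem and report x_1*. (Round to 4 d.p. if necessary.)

Set MRS = p_1/p_2: 6·x_1^(−1/2) = p_1/p_2.
Thus x_1* = (6·p_2/p_1)² — independent of m — with the rest of income spent on x_2.
Plugging in: x_1* = (6·1.4/11.6)² = 0.5244.

x_1* = 0.5244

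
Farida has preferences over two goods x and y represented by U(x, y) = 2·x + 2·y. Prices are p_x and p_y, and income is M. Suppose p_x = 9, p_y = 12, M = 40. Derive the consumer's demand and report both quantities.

Linear utility — the consumer picks whichever good has higher MU/price: 2/9 = 0.2222 vs 2/12 = 0.1667.
x gives more utility per dollar, so spend all income on x: x* = M/p_x, y* = 0.
Numerically: x* = 4.4444, y* = 0.

x* = 4.4444, y* = 0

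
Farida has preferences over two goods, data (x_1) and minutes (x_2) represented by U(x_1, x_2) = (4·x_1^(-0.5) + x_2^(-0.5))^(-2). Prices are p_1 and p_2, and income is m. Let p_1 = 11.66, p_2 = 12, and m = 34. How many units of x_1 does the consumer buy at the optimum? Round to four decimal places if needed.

From the CES first-order condition, 4·(x_2/x_1)^(1.5) = p_1/p_2.
Solve for the ratio: x_2/x_1 = [(1/4)·p_1/p_2]^(2/3).
With the ratio pinned down, the budget gives x_1* = m/(p_1 + p_2·(x_2/x_1)) and x_2* = (x_2/x_1)·x_1*.
Numerically x_2/x_1 = 0.389318, so x_1* = 34/(11.66 + 12·0.389318) = 2.0818.

x_1* = 2.0818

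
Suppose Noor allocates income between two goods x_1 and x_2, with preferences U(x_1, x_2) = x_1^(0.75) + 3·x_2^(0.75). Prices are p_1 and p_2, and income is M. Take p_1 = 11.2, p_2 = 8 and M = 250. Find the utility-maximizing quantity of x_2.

x_2* = 31.11

MU_x_1 ∝ x_1^(-0.25), MU_x_2 ∝ 3·x_2^(-0.25), so MRS = (1/3)·(x_2/x_1)^(0.25) = p_1/p_2.
Hence x_2/x_1 = (3·p_1/p_2)^(1/(0.25)), i.e. raised to the 4 power.
Substitute x_2 = (x_2/x_1)·x_1 into the budget: x_1* = M/(p_1 + p_2·(x_2/x_1)).
Numerically x_2/x_1 = 311.1696, so x_1* = 250/(11.2 + 8·311.1696) = 0.1 and x_2* = 311.1696·0.1 = 31.11.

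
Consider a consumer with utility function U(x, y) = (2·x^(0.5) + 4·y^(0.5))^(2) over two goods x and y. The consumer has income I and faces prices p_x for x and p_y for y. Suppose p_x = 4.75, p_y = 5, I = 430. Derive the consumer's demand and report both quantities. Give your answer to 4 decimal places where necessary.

MRS = MU_x/MU_y = (1/2)·(y/x)^(0.5). Set equal to p_x/p_y.
Hence y/x = (2·p_x/p_y)^(1/(0.5)), i.e. raised to the 2 power.
With the ratio pinned down, the budget gives x* = I/(p_x + p_y·(y/x)) and y* = (y/x)·x*.
Numerically y/x = 3.61, so x* = 430/(4.75 + 5·3.61) = 18.8596 and y* = 3.61·18.8596 = 68.0833.

x* = 18.8596, y* = 68.0833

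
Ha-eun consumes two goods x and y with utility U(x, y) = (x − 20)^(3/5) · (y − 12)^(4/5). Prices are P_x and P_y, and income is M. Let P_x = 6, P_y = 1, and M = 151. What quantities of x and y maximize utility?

After buying the subsistence bundle (20, 12), a share 3/7 of the remaining income goes to x: x* = 20 + 3/7·(M − 20P_x − 12P_y)/P_x.
Discretionary income = 151 − 20·6 − 12·1 = 19; x* = 20 + 3/7·19/6 = 21.3571; y* = 12 + 4/7·19/1 = 22.8571.

x* = 21.3571, y* = 22.8571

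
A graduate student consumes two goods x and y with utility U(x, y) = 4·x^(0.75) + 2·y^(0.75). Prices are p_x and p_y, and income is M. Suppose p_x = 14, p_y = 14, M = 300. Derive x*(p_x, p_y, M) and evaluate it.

x* = 20.1681

From the CES first-order condition, 2·(y/x)^(0.25) = p_x/p_y.
Hence y/x = ((1/2)·p_x/p_y)^(1/(0.25)), i.e. raised to the 4 power.
With the ratio pinned down, the budget gives x* = M/(p_x + p_y·(y/x)) and y* = (y/x)·x*.
Numerically y/x = 0.0625, so x* = 300/(14 + 14·0.0625) = 20.1681.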